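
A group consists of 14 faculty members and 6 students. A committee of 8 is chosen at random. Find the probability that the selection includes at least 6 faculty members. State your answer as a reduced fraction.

176/323

There are C(20,8) = 125970 ways to choose the 8.
Favorable selections (at least 6 faculty members): C(14,6)·C(6,2) + C(14,7)·C(6,1) + C(14,8)·C(6,0) = 45045 + 20592 + 3003 = 68640.
Probability = 68640/125970 = 176/323.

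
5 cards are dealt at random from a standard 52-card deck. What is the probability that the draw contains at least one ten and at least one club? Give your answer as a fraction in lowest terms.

There are C(52,5) = 2598960 possible draws.
By inclusion-exclusion on the complements, draws missing all tens or all clubs: C(48,5) + C(39,5) − C(36,5) = 1712304 + 575757 − 376992 = 1911069.
So draws with at least one of each: 2598960 − 1911069 = 687891, probability 687891/2598960 = 229297/866320.

229297/866320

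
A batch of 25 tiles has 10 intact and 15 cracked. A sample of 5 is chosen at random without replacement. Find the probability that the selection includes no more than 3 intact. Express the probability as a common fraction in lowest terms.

1184/1265

Total selections: C(25,5) = 53130.
Count the complement (more than 3 intact): C(10,4)·C(15,1) + C(10,5)·C(15,0) = 3150 + 252 = 3402.
Probability = 1 − 3402/53130 = 49728/53130 = 1184/1265.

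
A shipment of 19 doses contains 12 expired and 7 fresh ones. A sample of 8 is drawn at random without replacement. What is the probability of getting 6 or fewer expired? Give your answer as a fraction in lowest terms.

Total selections: C(19,8) = 75582.
Favorable selections (6 or fewer expired): C(12,1)·C(7,7) + C(12,2)·C(7,6) + C(12,3)·C(7,5) + C(12,4)·C(7,4) + C(12,5)·C(7,3) + C(12,6)·C(7,2) = 12 + 462 + 4620 + 17325 + 27720 + 19404 = 69543.
Probability = 69543/75582 = 7727/8398.

7727/8398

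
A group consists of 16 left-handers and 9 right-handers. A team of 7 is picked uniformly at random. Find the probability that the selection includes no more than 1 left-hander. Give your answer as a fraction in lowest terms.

3/1045

There are C(25,7) = 480700 ways to choose the 7.
Favorable selections (no more than 1 left-hander): C(16,0)·C(9,7) + C(16,1)·C(9,6) = 36 + 1344 = 1380.
Probability = 1380/480700 = 3/1045.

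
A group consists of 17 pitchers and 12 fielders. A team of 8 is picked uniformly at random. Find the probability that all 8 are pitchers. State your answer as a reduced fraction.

34/6003

There are C(29,8) = 4292145 possible selections.
Selections with all pitchers: C(17,8) = 24310.
Probability = 24310/4292145 = 34/6003.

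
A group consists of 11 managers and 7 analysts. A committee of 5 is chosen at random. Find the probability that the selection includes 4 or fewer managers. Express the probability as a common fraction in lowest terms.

193/204

There are C(18,5) = 8568 ways to choose the 5.
The complement is exactly 5 managers: C(11,5)·C(7,0) = 462.
Probability = 1 − 462/8568 = 8106/8568 = 193/204.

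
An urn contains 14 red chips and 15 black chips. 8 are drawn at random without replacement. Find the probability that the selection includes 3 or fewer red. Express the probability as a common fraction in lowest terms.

11504/30015

Total selections: C(29,8) = 4292145.
Favorable selections (3 or fewer red): C(14,0)·C(15,8) + C(14,1)·C(15,7) + C(14,2)·C(15,6) + C(14,3)·C(15,5) = 6435 + 90090 + 455455 + 1093092 = 1645072.
Probability = 1645072/4292145 = 11504/30015.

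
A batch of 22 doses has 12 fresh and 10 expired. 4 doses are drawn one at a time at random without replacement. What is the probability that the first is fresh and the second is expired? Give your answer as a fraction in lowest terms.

Multiply the conditional probabilities at each draw: 12/22 · 10/21 = 120/462 = 20/77.

20/77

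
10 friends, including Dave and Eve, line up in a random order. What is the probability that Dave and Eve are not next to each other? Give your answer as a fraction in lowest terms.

4/5

There are 10! = 3628800 arrangements.
Arrangements with Dave and Eve adjacent: 2·9! = 725760.
So not adjacent: 3628800 − 725760 = 2903040, probability 2903040/3628800 = 4/5.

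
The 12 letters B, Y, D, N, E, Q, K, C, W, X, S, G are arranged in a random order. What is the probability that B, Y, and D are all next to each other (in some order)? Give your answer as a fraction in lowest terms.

There are 12! = 479001600 arrangements.
Treat the three as one block: 10! placements × 3! orders within the block = 3628800·6 = 21772800.
Probability = 21772800/479001600 = 1/22.

1/22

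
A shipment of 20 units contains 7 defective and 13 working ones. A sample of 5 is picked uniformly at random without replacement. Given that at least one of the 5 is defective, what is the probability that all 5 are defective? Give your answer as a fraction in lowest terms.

1/677

Work in counts. Selections with at least one defective: C(20,5) − C(13,5) = 15504 − 1287 = 14217.
Of those, selections where all 5 are defective: C(7,5) = 21.
Conditional probability = 21/14217 = 1/677.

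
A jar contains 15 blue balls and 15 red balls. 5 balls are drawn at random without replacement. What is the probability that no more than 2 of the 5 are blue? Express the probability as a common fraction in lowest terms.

There are C(30,5) = 142506 ways to choose the 5.
Favorable selections (no more than 2 blue): C(15,0)·C(15,5) + C(15,1)·C(15,4) + C(15,2)·C(15,3) = 3003 + 20475 + 47775 = 71253.
Probability = 71253/142506 = 1/2.

1/2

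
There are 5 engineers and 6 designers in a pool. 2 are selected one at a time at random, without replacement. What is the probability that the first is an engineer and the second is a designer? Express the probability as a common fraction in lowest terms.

3/11

Multiply the conditional probabilities at each draw: 5/11 · 6/10 = 30/110 = 3/11.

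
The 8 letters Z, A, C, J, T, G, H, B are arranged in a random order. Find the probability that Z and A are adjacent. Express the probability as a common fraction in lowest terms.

There are 8! = 40320 arrangements.
Treat Z and A as a block: 7! arrangements of the blocks × 2 orders within the block = 2·5040 = 10080.
Probability = 10080/40320 = 1/4.

1/4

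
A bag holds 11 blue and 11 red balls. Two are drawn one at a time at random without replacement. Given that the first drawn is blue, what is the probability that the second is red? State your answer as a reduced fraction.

After removing one blue, 21 remain: 10 blue and 11 red.
So the probability the next is red is 11/21.

11/21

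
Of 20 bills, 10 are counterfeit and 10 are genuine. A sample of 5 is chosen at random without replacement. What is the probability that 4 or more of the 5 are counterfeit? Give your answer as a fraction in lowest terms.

49/323

Total selections: C(20,5) = 15504.
Favorable selections (4 or more counterfeit): C(10,4)·C(10,1) + C(10,5)·C(10,0) = 2100 + 252 = 2352.
Probability = 2352/15504 = 49/323.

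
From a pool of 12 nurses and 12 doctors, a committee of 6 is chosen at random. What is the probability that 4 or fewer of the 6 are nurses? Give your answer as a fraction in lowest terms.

There are C(24,6) = 134596 ways to choose the 6.
Count the complement (more than 4 nurses): C(12,5)·C(12,1) + C(12,6)·C(12,0) = 9504 + 924 = 10428.
Probability = 1 − 10428/134596 = 124168/134596 = 2822/3059.

2822/3059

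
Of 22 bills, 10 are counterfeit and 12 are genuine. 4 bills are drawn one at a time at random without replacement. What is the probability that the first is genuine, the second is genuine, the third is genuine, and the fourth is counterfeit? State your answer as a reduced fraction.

10/133

Multiply the conditional probabilities at each draw: 12/22 · 11/21 · 10/20 · 10/19 = 13200/175560 = 10/133.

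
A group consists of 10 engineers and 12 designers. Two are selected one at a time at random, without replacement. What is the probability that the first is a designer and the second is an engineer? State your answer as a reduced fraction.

Multiply the conditional probabilities at each draw: 12/22 · 10/21 = 120/462 = 20/77.

20/77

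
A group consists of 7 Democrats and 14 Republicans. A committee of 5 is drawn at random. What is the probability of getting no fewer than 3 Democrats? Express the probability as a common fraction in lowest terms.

176/969

There are C(21,5) = 20349 ways to choose the 5.
Favorable selections (no fewer than 3 Democrats): C(7,3)·C(14,2) + C(7,4)·C(14,1) + C(7,5)·C(14,0) = 3185 + 490 + 21 = 3696.
Probability = 3696/20349 = 176/969.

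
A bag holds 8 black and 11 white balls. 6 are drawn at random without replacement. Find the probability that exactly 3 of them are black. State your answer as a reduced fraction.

The sample space is all 6-subsets of the 19: C(19,6) = 27132.
Selections with exactly 3 black: choose 3 of the 8 black and 3 of the 11 white, C(8,3)·C(11,3) = 56·165 = 9240.
Probability = 9240/27132 = 110/323.

110/323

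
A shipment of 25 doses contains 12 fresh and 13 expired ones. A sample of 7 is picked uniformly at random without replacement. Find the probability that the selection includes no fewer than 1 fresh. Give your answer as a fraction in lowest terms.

10886/10925

Total selections: C(25,7) = 480700.
The complement is all 7 are expired: C(13,7) = 1716.
Probability = 1 − 1716/480700 = 478984/480700 = 10886/10925.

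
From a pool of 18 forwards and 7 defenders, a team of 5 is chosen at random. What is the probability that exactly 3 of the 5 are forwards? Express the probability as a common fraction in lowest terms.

The sample space is all 5-subsets of the 25: C(25,5) = 53130.
Selections with exactly 3 forwards: choose 3 of the 18 forwards and 2 of the 7 defenders, C(18,3)·C(7,2) = 816·21 = 17136.
Probability = 17136/53130 = 408/1265.

408/1265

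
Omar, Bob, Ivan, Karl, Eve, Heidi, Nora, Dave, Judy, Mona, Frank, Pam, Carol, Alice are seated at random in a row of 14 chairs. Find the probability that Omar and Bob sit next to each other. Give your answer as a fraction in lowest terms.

1/7

There are 14! = 87178291200 arrangements.
Treat Omar and Bob as a block: 13! arrangements of the blocks × 2 orders within the block = 2·6227020800 = 12454041600.
Probability = 12454041600/87178291200 = 1/7.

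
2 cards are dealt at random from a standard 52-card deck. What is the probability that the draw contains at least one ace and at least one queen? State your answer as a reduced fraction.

There are C(52,2) = 1326 possible draws.
By inclusion-exclusion on the complements, draws missing all aces or all queens: C(48,2) + C(48,2) − C(44,2) = 1128 + 1128 − 946 = 1310.
So draws with at least one of each: 1326 − 1310 = 16, probability 16/1326 = 8/663.

8/663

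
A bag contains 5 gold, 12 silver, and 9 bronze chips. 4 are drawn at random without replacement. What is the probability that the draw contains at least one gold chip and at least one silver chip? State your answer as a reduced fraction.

There are C(26,4) = 14950 possible draws.
By inclusion-exclusion on the complements, draws missing all gold or all silver: C(21,4) + C(14,4) − C(9,4) = 5985 + 1001 − 126 = 6860.
So draws with at least one of each: 14950 − 6860 = 8090, probability 8090/14950 = 809/1495.

809/1495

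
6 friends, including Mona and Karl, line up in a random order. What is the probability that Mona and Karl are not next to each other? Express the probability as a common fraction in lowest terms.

There are 6! = 720 arrangements.
Arrangements with Mona and Karl adjacent: 2·5! = 240.
So not adjacent: 720 − 240 = 480, probability 480/720 = 2/3.

2/3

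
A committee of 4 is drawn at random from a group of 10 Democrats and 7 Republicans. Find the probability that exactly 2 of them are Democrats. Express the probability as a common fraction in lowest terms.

27/68

The sample space is all 4-subsets of the 17: C(17,4) = 2380.
Selections with exactly 2 Democrats: choose 2 of the 10 Democrats and 2 of the 7 Republicans, C(10,2)·C(7,2) = 45·21 = 945.
Probability = 945/2380 = 27/68.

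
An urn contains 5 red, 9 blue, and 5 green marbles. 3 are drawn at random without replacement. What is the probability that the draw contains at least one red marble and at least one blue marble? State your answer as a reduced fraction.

165/323

There are C(19,3) = 969 possible draws.
By inclusion-exclusion on the complements, draws missing all red or all blue: C(14,3) + C(10,3) − C(5,3) = 364 + 120 − 10 = 474.
So draws with at least one of each: 969 − 474 = 495, probability 495/969 = 165/323.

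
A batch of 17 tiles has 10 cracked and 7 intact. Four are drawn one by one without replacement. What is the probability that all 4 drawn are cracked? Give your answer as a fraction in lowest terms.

3/34

Multiply the conditional probabilities at each draw: 10/17 · 9/16 · 8/15 · 7/14 = 5040/57120 = 3/34.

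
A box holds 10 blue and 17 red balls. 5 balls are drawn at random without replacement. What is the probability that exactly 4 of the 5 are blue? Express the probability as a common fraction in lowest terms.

119/2691

The sample space is all 5-subsets of the 27: C(27,5) = 80730.
Selections with exactly 4 blue: choose 4 of the 10 blue and 1 of the 17 red, C(10,4)·C(17,1) = 210·17 = 3570.
Probability = 3570/80730 = 119/2691.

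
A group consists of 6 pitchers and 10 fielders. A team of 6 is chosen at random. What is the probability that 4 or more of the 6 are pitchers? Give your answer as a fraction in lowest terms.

There are C(16,6) = 8008 ways to choose the 6.
Favorable selections (4 or more pitchers): C(6,4)·C(10,2) + C(6,5)·C(10,1) + C(6,6)·C(10,0) = 675 + 60 + 1 = 736.
Probability = 736/8008 = 92/1001.

92/1001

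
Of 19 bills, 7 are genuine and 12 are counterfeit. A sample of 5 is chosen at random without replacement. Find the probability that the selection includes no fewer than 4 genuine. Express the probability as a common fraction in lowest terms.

Total selections: C(19,5) = 11628.
Favorable selections (no fewer than 4 genuine): C(7,4)·C(12,1) + C(7,5)·C(12,0) = 420 + 21 = 441.
Probability = 441/11628 = 49/1292.

49/1292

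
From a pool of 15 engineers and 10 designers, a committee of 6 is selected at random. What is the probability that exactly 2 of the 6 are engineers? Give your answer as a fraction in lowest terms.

63/506

There are C(25,6) = 177100 ways to choose 6 from 25.
Selections with exactly 2 engineers: choose 2 of the 15 engineers and 4 of the 10 designers, C(15,2)·C(10,4) = 105·210 = 22050.
Probability = 22050/177100 = 63/506.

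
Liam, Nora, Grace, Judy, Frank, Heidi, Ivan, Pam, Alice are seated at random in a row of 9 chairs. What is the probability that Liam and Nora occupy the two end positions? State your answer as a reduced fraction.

1/36

There are 9! = 362880 arrangements.
Place Liam and Nora at the ends in 2 ways, arrange the remaining 7 in 7! = 5040 ways: 2·5040 = 10080.
Probability = 10080/362880 = 1/36.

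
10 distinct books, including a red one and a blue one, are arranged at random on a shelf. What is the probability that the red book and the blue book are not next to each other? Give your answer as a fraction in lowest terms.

4/5

There are 10! = 3628800 arrangements.
Arrangements with the red book and the blue book adjacent: 2·9! = 725760.
So not adjacent: 3628800 − 725760 = 2903040, probability 2903040/3628800 = 4/5.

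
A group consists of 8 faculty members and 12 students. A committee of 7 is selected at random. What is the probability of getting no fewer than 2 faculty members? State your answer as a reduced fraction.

2889/3230

Total selections: C(20,7) = 77520.
Count the complement (fewer than 2 faculty members): C(8,0)·C(12,7) + C(8,1)·C(12,6) = 792 + 7392 = 8184.
Probability = 1 − 8184/77520 = 69336/77520 = 2889/3230.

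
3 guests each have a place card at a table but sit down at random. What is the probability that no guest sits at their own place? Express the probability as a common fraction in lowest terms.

1/3

There are 3! = 6 seatings.
By inclusion-exclusion, seatings with no fixed points: C(3,0)·3! − C(3,1)·2! + C(3,2)·1! − C(3,3)·0! = 2.
Probability = 2/6 = 1/3.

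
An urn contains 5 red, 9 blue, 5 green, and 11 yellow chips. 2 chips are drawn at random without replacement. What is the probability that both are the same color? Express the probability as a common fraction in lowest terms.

37/145

There are C(30,2) = 435 ways to draw 2 chips.
All same color: C(5,2) + C(9,2) + C(5,2) + C(11,2) = 10 + 36 + 10 + 55 = 111.
Probability = 111/435 = 37/145.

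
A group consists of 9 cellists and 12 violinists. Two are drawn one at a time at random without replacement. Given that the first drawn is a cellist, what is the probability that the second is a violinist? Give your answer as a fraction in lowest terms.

After removing one cellist, 20 remain: 8 cellists and 12 violinists.
So the probability the next is a violinist is 12/20 = 3/5.

3/5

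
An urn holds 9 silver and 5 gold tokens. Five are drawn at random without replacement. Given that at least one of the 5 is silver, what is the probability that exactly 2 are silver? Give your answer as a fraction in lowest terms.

120/667

Work in counts. Selections with at least one silver: C(14,5) − C(5,5) = 2002 − 1 = 2001.
Of those, selections where exactly 2 are silver: C(9,2)·C(5,3) = 36·10 = 360.
Conditional probability = 360/2001 = 120/667.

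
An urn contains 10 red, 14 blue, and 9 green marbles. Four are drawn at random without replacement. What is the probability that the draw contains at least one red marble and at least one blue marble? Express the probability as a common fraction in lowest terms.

There are C(33,4) = 40920 possible draws.
By inclusion-exclusion on the complements, draws missing all red or all blue: C(23,4) + C(19,4) − C(9,4) = 8855 + 3876 − 126 = 12605.
So draws with at least one of each: 40920 − 12605 = 28315, probability 28315/40920 = 5663/8184.

5663/8184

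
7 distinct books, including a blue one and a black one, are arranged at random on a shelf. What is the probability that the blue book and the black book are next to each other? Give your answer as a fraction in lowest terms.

2/7

There are 7! = 5040 arrangements.
Treat the blue book and the black book as a block: 6! arrangements of the blocks × 2 orders within the block = 2·720 = 1440.
Probability = 1440/5040 = 2/7.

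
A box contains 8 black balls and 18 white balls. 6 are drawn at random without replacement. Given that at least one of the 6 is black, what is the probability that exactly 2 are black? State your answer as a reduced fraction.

6120/15119

Work in counts. Selections with at least one black: C(26,6) − C(18,6) = 230230 − 18564 = 211666.
Of those, selections where exactly 2 are black: C(8,2)·C(18,4) = 28·3060 = 85680.
Conditional probability = 85680/211666 = 6120/15119.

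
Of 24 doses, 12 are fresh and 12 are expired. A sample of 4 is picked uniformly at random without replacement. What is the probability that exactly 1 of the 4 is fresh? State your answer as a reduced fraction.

Total number of selections: C(24,4) = 10626.
Selections with exactly 1 fresh: choose 1 of the 12 fresh and 3 of the 12 expired, C(12,1)·C(12,3) = 12·220 = 2640.
Probability = 2640/10626 = 40/161.

40/161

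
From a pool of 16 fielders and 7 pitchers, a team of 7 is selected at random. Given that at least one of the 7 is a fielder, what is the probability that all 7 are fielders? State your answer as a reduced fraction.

Work in counts. Selections with at least one fielder: C(23,7) − C(7,7) = 245157 − 1 = 245156.
Of those, selections where all 7 are fielders: C(16,7) = 11440.
Conditional probability = 11440/245156 = 2860/61289.

2860/61289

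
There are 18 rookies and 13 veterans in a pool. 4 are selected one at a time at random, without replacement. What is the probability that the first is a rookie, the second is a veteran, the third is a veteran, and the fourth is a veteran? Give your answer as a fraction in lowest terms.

Multiply the conditional probabilities at each draw: 18/31 · 13/30 · 12/29 · 11/28 = 30888/755160 = 1287/31465.

1287/31465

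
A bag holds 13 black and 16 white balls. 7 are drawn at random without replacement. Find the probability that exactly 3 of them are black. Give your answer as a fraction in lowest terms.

Total number of selections: C(29,7) = 1560780.
Selections with exactly 3 black: choose 3 of the 13 black and 4 of the 16 white, C(13,3)·C(16,4) = 286·1820 = 520520.
Probability = 520520/1560780 = 2002/6003.

2002/6003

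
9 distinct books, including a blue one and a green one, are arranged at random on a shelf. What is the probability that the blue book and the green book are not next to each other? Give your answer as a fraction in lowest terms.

7/9

There are 9! = 362880 arrangements.
Arrangements with the blue book and the green book adjacent: 2·8! = 80640.
So not adjacent: 362880 − 80640 = 282240, probability 282240/362880 = 7/9.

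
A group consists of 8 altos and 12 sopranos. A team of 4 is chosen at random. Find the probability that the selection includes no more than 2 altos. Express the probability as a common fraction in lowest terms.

4103/4845

There are C(20,4) = 4845 ways to choose the 4.
Count the complement (more than 2 altos): C(8,3)·C(12,1) + C(8,4)·C(12,0) = 672 + 70 = 742.
Probability = 1 − 742/4845 = 4103/4845.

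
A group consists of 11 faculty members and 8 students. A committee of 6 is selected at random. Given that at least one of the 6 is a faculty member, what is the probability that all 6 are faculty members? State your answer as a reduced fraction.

Work in counts. Selections with at least one faculty member: C(19,6) − C(8,6) = 27132 − 28 = 27104.
Of those, selections where all 6 are faculty members: C(11,6) = 462.
Conditional probability = 462/27104 = 3/176.

3/176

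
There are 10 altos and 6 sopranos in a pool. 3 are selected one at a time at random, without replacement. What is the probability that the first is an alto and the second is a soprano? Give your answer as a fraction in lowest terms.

Multiply the conditional probabilities at each draw: 10/16 · 6/15 = 60/240 = 1/4.

1/4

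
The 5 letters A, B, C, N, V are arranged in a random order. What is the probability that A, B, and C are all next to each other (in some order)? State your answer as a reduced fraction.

There are 5! = 120 arrangements.
Treat the three as one block: 3! placements × 3! orders within the block = 6·6 = 36.
Probability = 36/120 = 3/10.

3/10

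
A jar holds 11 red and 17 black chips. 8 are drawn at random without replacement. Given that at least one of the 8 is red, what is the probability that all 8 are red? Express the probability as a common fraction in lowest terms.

Work in counts. Selections with at least one red: C(28,8) − C(17,8) = 3108105 − 24310 = 3083795.
Of those, selections where all 8 are red: C(11,8) = 165.
Conditional probability = 165/3083795 = 3/56069.

3/56069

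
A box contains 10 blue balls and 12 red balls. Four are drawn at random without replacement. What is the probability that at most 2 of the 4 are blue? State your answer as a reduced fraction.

103/133

Total selections: C(22,4) = 7315.
Count the complement (more than 2 blue): C(10,3)·C(12,1) + C(10,4)·C(12,0) = 1440 + 210 = 1650.
Probability = 1 − 1650/7315 = 5665/7315 = 103/133.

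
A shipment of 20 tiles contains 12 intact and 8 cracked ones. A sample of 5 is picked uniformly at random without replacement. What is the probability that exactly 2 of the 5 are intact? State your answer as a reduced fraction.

The sample space is all 5-subsets of the 20: C(20,5) = 15504.
Selections with exactly 2 intact: choose 2 of the 12 intact and 3 of the 8 cracked, C(12,2)·C(8,3) = 66·56 = 3696.
Probability = 3696/15504 = 77/323.

77/323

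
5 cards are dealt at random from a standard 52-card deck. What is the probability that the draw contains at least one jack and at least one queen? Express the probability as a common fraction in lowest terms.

6509/64974

There are C(52,5) = 2598960 possible draws.
By inclusion-exclusion on the complements, draws missing all jacks or all queens: C(48,5) + C(48,5) − C(44,5) = 1712304 + 1712304 − 1086008 = 2338600.
So draws with at least one of each: 2598960 − 2338600 = 260360, probability 260360/2598960 = 6509/64974.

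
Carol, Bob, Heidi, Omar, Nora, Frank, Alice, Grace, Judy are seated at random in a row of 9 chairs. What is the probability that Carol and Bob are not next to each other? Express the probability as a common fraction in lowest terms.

There are 9! = 362880 arrangements.
Arrangements with Carol and Bob adjacent: 2·8! = 80640.
So not adjacent: 362880 − 80640 = 282240, probability 282240/362880 = 7/9.

7/9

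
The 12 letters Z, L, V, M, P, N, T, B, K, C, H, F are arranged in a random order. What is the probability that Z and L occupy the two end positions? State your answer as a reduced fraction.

There are 12! = 479001600 arrangements.
Place Z and L at the ends in 2 ways, arrange the remaining 10 in 10! = 3628800 ways: 2·3628800 = 7257600.
Probability = 7257600/479001600 = 1/66.

1/66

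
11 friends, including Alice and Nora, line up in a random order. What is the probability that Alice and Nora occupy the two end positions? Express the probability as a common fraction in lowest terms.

1/55

There are 11! = 39916800 arrangements.
Place Alice and Nora at the ends in 2 ways, arrange the remaining 9 in 9! = 362880 ways: 2·362880 = 725760.
Probability = 725760/39916800 = 1/55.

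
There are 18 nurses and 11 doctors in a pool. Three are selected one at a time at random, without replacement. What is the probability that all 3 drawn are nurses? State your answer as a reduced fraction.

136/609

Multiply the conditional probabilities at each draw: 18/29 · 17/28 · 16/27 = 4896/21924 = 136/609.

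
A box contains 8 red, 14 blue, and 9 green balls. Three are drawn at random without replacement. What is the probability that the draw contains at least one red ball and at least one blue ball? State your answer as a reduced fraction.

There are C(31,3) = 4495 possible draws.
By inclusion-exclusion on the complements, draws missing all red or all blue: C(23,3) + C(17,3) − C(9,3) = 1771 + 680 − 84 = 2367.
So draws with at least one of each: 4495 − 2367 = 2128, probability 2128/4495.

2128/4495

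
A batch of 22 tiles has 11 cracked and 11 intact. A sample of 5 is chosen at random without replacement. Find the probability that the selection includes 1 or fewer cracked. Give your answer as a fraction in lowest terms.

62/399

There are C(22,5) = 26334 ways to choose the 5.
Favorable selections (1 or fewer cracked): C(11,0)·C(11,5) + C(11,1)·C(11,4) = 462 + 3630 = 4092.
Probability = 4092/26334 = 62/399.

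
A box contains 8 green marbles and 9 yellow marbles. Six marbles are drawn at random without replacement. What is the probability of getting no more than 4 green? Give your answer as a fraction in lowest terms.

There are C(17,6) = 12376 ways to choose the 6.
Count the complement (more than 4 green): C(8,5)·C(9,1) + C(8,6)·C(9,0) = 504 + 28 = 532.
Probability = 1 − 532/12376 = 11844/12376 = 423/442.

423/442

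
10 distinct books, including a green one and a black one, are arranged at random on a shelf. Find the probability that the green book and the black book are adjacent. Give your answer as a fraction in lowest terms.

1/5

There are 10! = 3628800 arrangements.
Treat the green book and the black book as a block: 9! arrangements of the blocks × 2 orders within the block = 2·362880 = 725760.
Probability = 725760/3628800 = 1/5.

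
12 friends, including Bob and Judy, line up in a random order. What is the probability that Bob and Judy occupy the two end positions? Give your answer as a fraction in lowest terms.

There are 12! = 479001600 arrangements.
Place Bob and Judy at the ends in 2 ways, arrange the remaining 10 in 10! = 3628800 ways: 2·3628800 = 7257600.
Probability = 7257600/479001600 = 1/66.

1/66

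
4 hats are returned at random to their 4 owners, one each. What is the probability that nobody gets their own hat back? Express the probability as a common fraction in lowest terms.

3/8

There are 4! = 24 assignments.
By inclusion-exclusion, assignments with no fixed points: C(4,0)·4! − C(4,1)·3! + C(4,2)·2! − C(4,3)·1! + C(4,4)·0! = 9.
Probability = 9/24 = 3/8.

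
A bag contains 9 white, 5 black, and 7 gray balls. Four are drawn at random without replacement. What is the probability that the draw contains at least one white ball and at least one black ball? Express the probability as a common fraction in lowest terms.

There are C(21,4) = 5985 possible draws.
By inclusion-exclusion on the complements, draws missing all white or all black: C(12,4) + C(16,4) − C(7,4) = 495 + 1820 − 35 = 2280.
So draws with at least one of each: 5985 − 2280 = 3705, probability 3705/5985 = 13/21.

13/21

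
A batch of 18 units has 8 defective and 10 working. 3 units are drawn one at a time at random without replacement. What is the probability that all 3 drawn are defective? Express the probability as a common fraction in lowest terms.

Multiply the conditional probabilities at each draw: 8/18 · 7/17 · 6/16 = 336/4896 = 7/102.

7/102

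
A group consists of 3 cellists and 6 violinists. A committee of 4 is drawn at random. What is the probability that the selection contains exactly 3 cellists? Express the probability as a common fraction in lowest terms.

The sample space is all 4-subsets of the 9: C(9,4) = 126.
Selections with exactly 3 cellists: choose 3 of the 3 cellists and 1 of the 6 violinists, C(3,3)·C(6,1) = 1·6 = 6.
Probability = 6/126 = 1/21.

1/21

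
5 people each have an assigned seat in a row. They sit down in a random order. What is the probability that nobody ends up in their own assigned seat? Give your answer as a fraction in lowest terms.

There are 5! = 120 seatings.
By inclusion-exclusion, seatings with no fixed points: C(5,0)·5! − C(5,1)·4! + C(5,2)·3! − C(5,3)·2! + C(5,4)·1! − C(5,5)·0! = 44.
Probability = 44/120 = 11/30.

11/30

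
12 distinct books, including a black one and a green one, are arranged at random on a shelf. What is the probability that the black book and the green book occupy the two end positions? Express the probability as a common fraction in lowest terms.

1/66

There are 12! = 479001600 arrangements.
Place the black book and the green book at the ends in 2 ways, arrange the remaining 10 in 10! = 3628800 ways: 2·3628800 = 7257600.
Probability = 7257600/479001600 = 1/66.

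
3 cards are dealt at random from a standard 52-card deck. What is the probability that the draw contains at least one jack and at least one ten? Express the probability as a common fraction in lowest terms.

188/5525

There are C(52,3) = 22100 possible draws.
By inclusion-exclusion on the complements, draws missing all jacks or all tens: C(48,3) + C(48,3) − C(44,3) = 17296 + 17296 − 13244 = 21348.
So draws with at least one of each: 22100 − 21348 = 752, probability 752/22100 = 188/5525.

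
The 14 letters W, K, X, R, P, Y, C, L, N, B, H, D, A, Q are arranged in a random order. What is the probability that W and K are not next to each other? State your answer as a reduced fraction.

There are 14! = 87178291200 arrangements.
Arrangements with W and K adjacent: 2·13! = 12454041600.
So not adjacent: 87178291200 − 12454041600 = 74724249600, probability 74724249600/87178291200 = 6/7.

6/7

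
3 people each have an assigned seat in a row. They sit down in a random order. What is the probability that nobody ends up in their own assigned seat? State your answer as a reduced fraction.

There are 3! = 6 seatings.
By inclusion-exclusion, seatings with no fixed points: C(3,0)·3! − C(3,1)·2! + C(3,2)·1! − C(3,3)·0! = 2.
Probability = 2/6 = 1/3.

1/3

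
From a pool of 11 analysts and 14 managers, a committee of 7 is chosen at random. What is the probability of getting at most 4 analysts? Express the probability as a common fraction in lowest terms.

1963/2185

Total selections: C(25,7) = 480700.
Count the complement (more than 4 analysts): C(11,5)·C(14,2) + C(11,6)·C(14,1) + C(11,7)·C(14,0) = 42042 + 6468 + 330 = 48840.
Probability = 1 − 48840/480700 = 431860/480700 = 1963/2185.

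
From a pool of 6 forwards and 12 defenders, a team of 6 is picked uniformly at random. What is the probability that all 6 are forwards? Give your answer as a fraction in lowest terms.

There are C(18,6) = 18564 possible selections.
Selections with all forwards: C(6,6) = 1.
Probability = 1/18564.

1/18564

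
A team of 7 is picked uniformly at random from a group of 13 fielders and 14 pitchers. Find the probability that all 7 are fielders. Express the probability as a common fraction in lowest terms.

There are C(27,7) = 888030 possible selections.
Selections with all fielders: C(13,7) = 1716.
Probability = 1716/888030 = 2/1035.

2/1035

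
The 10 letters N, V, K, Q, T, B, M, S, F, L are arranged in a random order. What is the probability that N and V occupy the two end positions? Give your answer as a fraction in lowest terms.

1/45

There are 10! = 3628800 arrangements.
Place N and V at the ends in 2 ways, arrange the remaining 8 in 8! = 40320 ways: 2·40320 = 80640.
Probability = 80640/3628800 = 1/45.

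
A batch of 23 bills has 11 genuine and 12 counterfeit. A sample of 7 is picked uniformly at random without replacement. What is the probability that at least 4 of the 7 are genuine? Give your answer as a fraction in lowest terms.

There are C(23,7) = 245157 ways to choose the 7.
Favorable selections (at least 4 genuine): C(11,4)·C(12,3) + C(11,5)·C(12,2) + C(11,6)·C(12,1) + C(11,7)·C(12,0) = 72600 + 30492 + 5544 + 330 = 108966.
Probability = 108966/245157 = 3302/7429.

3302/7429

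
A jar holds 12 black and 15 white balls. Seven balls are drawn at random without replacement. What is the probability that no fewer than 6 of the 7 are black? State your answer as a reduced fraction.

74/4485

Total selections: C(27,7) = 888030.
Favorable selections (no fewer than 6 black): C(12,6)·C(15,1) + C(12,7)·C(15,0) = 13860 + 792 = 14652.
Probability = 14652/888030 = 74/4485.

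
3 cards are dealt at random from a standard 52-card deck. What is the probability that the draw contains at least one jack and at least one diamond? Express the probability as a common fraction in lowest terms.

33/260

There are C(52,3) = 22100 possible draws.
By inclusion-exclusion on the complements, draws missing all jacks or all diamonds: C(48,3) + C(39,3) − C(36,3) = 17296 + 9139 − 7140 = 19295.
So draws with at least one of each: 22100 − 19295 = 2805, probability 2805/22100 = 33/260.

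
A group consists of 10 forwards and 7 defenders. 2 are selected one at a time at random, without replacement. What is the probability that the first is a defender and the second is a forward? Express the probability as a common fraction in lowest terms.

35/136

Multiply the conditional probabilities at each draw: 7/17 · 10/16 = 70/272 = 35/136.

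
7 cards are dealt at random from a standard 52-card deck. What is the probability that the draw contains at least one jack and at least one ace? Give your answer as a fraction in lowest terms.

3105873/16723070

There are C(52,7) = 133784560 possible draws.
By inclusion-exclusion on the complements, draws missing all jacks or all aces: C(48,7) + C(48,7) − C(44,7) = 73629072 + 73629072 − 38320568 = 108937576.
So draws with at least one of each: 133784560 − 108937576 = 24846984, probability 24846984/133784560 = 3105873/16723070.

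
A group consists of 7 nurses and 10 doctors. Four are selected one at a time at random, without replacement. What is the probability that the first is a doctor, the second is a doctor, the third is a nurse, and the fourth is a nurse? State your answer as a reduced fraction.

9/136

Multiply the conditional probabilities at each draw: 10/17 · 9/16 · 7/15 · 6/14 = 3780/57120 = 9/136.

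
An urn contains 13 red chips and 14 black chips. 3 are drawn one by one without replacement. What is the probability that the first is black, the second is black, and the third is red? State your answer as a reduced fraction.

Multiply the conditional probabilities at each draw: 14/27 · 13/26 · 13/25 = 2366/17550 = 91/675.

91/675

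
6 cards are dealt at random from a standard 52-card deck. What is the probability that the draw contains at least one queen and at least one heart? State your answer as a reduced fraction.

There are C(52,6) = 20358520 possible draws.
By inclusion-exclusion on the complements, draws missing all queens or all hearts: C(48,6) + C(39,6) − C(36,6) = 12271512 + 3262623 − 1947792 = 13586343.
So draws with at least one of each: 20358520 − 13586343 = 6772177, probability 6772177/20358520.

6772177/20358520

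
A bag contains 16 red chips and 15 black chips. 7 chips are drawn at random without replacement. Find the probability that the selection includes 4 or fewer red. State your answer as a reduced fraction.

There are C(31,7) = 2629575 ways to choose the 7.
Count the complement (more than 4 red): C(16,5)·C(15,2) + C(16,6)·C(15,1) + C(16,7)·C(15,0) = 458640 + 120120 + 11440 = 590200.
Probability = 1 − 590200/2629575 = 2039375/2629575 = 6275/8091.

6275/8091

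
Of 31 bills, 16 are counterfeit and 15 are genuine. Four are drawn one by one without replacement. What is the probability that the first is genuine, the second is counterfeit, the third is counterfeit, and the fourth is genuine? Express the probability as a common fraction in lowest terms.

60/899

Multiply the conditional probabilities at each draw: 15/31 · 16/30 · 15/29 · 14/28 = 50400/755160 = 60/899.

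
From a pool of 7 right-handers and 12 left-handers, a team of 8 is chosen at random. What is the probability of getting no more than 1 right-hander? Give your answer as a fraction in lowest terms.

671/8398

There are C(19,8) = 75582 ways to choose the 8.
Favorable selections (no more than 1 right-hander): C(7,0)·C(12,8) + C(7,1)·C(12,7) = 495 + 5544 = 6039.
Probability = 6039/75582 = 671/8398.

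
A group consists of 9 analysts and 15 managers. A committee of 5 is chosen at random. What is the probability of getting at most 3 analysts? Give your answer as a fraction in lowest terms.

241/253

There are C(24,5) = 42504 ways to choose the 5.
Count the complement (more than 3 analysts): C(9,4)·C(15,1) + C(9,5)·C(15,0) = 1890 + 126 = 2016.
Probability = 1 − 2016/42504 = 40488/42504 = 241/253.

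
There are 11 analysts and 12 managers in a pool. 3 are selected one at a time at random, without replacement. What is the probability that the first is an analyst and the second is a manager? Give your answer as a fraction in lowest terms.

6/23

Multiply the conditional probabilities at each draw: 11/23 · 12/22 = 132/506 = 6/23.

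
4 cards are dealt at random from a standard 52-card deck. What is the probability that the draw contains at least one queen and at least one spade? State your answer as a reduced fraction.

52799/270725

There are C(52,4) = 270725 possible draws.
By inclusion-exclusion on the complements, draws missing all queens or all spades: C(48,4) + C(39,4) − C(36,4) = 194580 + 82251 − 58905 = 217926.
So draws with at least one of each: 270725 − 217926 = 52799, probability 52799/270725.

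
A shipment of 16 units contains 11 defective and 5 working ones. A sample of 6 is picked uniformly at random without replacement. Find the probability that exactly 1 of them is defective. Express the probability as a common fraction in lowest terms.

There are C(16,6) = 8008 ways to choose 6 from 16.
Selections with exactly 1 defective: choose 1 of the 11 defective and 5 of the 5 working, C(11,1)·C(5,5) = 11·1 = 11.
Probability = 11/8008 = 1/728.

1/728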